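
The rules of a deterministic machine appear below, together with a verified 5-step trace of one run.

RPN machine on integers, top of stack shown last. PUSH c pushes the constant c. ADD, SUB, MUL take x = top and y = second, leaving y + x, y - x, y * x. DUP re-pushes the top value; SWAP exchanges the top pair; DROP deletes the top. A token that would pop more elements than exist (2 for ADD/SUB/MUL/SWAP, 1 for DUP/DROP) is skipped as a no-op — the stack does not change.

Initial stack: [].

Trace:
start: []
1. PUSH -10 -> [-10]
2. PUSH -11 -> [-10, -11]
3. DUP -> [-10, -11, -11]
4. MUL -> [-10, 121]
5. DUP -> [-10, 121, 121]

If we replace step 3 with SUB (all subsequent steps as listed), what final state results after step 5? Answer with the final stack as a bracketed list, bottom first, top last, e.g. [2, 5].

[1, 1]

(re-executing from step 3 with the substitution; state before step 3: [-10, -11])
3. SUB -> [1]
4. MUL -> [1]
5. DUP -> [1, 1]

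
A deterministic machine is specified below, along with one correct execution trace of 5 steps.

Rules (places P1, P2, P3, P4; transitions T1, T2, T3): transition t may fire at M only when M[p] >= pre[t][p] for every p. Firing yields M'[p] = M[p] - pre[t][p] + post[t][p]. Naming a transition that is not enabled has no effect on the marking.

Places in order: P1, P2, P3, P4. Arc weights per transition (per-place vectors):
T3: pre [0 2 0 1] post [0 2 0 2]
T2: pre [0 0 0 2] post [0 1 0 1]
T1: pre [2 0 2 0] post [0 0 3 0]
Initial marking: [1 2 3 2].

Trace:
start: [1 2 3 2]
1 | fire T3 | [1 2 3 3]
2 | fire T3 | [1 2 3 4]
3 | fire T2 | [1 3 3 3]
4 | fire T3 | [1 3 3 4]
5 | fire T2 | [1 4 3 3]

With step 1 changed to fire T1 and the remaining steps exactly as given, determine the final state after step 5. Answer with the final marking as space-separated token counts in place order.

1 4 3 2

(re-executing from step 1 with the substitution; state before step 1: [1 2 3 2])
1 | fire T1 | [1 2 3 2]
2 | fire T3 | [1 2 3 3]
3 | fire T2 | [1 3 3 2]
4 | fire T3 | [1 3 3 3]
5 | fire T2 | [1 4 3 2]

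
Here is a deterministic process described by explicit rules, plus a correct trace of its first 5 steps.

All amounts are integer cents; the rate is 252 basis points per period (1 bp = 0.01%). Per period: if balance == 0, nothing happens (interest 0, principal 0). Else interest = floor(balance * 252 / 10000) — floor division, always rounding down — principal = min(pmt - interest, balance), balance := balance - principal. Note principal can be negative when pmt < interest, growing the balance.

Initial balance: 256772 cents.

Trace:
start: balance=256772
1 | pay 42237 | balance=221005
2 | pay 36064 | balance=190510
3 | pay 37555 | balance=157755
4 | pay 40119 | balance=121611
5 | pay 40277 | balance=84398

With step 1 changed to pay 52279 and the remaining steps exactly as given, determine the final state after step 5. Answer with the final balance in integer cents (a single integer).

73305

(re-executing from step 1 with the substitution; state before step 1: balance=256772)
1 | pay 52279 | balance=210963
2 | pay 36064 | balance=180215
3 | pay 37555 | balance=147201
4 | pay 40119 | balance=110791
5 | pay 40277 | balance=73305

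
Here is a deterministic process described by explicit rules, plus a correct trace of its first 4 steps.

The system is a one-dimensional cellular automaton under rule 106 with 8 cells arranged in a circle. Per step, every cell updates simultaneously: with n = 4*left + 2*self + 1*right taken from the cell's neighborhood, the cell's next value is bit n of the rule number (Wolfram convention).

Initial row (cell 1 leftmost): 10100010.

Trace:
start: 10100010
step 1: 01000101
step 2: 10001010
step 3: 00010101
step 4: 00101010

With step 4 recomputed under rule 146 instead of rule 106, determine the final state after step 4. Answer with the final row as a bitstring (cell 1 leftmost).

(re-executing step 4 under rule 146; state before step 4: 00010101)
step 4: 10100000

10100000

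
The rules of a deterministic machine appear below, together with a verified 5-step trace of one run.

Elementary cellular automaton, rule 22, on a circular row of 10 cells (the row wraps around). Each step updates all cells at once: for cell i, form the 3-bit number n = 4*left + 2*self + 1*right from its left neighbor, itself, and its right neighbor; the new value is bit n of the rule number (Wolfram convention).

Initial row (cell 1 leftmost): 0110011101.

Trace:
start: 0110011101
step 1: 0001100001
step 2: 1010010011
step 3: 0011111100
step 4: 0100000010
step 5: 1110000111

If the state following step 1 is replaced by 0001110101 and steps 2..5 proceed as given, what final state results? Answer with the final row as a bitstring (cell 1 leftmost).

state after step 1 := 0001110101
step 2: 1010000101
step 3: 0011001100
step 4: 0100110010
step 5: 1111001111

1111001111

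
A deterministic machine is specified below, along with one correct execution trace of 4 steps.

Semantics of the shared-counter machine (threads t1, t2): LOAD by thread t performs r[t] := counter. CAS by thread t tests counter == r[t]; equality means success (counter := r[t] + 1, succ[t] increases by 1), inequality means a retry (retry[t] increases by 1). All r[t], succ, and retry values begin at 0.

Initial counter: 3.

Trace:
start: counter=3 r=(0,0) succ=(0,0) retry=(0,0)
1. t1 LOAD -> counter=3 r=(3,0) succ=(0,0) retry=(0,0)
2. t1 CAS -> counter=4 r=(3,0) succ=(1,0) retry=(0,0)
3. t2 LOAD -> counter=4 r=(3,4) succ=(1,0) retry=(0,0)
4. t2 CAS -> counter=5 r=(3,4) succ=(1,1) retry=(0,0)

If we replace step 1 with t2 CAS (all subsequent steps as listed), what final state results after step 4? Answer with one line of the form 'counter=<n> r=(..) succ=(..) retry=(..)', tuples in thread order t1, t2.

counter=4 r=(0,3) succ=(0,1) retry=(1,1)

(re-executing from step 1 with the substitution; state before step 1: counter=3 r=(0,0) succ=(0,0) retry=(0,0))
1. t2 CAS -> counter=3 r=(0,0) succ=(0,0) retry=(0,1)
2. t1 CAS -> counter=3 r=(0,0) succ=(0,0) retry=(1,1)
3. t2 LOAD -> counter=3 r=(0,3) succ=(0,0) retry=(1,1)
4. t2 CAS -> counter=4 r=(0,3) succ=(0,1) retry=(1,1)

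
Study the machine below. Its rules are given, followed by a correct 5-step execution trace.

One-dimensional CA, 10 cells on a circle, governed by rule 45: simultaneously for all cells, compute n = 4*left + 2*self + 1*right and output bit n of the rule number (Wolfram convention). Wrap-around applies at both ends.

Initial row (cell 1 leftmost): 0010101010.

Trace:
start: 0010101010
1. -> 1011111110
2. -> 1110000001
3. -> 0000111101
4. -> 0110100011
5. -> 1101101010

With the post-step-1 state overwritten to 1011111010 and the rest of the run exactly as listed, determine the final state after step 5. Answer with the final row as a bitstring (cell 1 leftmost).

0001111011

state after step 1 := 1011111010
2. -> 1110000111
3. -> 0000110100
4. -> 1110101101
5. -> 0001111011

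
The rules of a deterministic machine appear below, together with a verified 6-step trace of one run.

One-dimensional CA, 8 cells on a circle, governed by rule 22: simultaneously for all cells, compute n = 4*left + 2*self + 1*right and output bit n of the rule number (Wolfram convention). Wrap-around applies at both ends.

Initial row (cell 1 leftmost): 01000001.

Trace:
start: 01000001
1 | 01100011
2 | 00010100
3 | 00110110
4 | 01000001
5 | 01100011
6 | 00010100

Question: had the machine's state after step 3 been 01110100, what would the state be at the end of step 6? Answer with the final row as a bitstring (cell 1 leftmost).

state after step 3 := 01110100
4 | 10000110
5 | 11001000
6 | 00111101

00111101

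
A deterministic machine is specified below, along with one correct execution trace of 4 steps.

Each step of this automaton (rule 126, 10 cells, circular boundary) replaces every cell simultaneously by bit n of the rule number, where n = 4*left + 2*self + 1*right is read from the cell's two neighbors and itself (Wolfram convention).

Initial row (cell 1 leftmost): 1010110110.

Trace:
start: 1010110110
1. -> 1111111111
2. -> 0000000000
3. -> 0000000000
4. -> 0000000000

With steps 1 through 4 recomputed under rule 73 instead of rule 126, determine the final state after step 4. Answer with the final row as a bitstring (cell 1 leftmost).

(re-executing steps 1..4 under rule 73; state before step 1: 1010110110)
1. -> 0000110110
2. -> 1110110110
3. -> 1010110110
4. -> 0000110110

0000110110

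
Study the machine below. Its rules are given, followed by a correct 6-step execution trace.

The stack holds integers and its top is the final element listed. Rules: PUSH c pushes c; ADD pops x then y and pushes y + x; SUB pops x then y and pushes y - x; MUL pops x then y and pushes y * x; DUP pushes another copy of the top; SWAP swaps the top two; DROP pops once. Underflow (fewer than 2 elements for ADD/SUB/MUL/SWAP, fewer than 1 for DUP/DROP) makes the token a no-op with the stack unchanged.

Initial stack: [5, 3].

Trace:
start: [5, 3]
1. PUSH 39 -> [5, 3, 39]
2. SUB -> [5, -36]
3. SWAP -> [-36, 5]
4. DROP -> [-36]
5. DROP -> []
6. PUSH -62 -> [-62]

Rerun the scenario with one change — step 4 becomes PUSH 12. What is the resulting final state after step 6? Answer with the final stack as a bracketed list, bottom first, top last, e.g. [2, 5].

[-36, 5, -62]

(re-executing from step 4 with the substitution; state before step 4: [-36, 5])
4. PUSH 12 -> [-36, 5, 12]
5. DROP -> [-36, 5]
6. PUSH -62 -> [-36, 5, -62]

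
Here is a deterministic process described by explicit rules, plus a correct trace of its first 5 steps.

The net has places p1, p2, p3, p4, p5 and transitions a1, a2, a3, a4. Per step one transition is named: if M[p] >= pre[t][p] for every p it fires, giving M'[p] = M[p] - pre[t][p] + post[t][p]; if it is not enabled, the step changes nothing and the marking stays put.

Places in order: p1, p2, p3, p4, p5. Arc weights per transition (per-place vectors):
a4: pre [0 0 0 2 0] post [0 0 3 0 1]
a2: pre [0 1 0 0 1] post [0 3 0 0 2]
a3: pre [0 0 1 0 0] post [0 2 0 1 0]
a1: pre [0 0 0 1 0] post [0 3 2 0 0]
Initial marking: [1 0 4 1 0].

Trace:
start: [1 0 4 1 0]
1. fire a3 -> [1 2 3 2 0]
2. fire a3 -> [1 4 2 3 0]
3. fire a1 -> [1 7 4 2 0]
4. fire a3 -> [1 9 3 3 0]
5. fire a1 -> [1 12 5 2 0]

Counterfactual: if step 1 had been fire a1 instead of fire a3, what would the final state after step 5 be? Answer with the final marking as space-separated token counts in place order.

1 13 8 0 0

(re-executing from step 1 with the substitution; state before step 1: [1 0 4 1 0])
1. fire a1 -> [1 3 6 0 0]
2. fire a3 -> [1 5 5 1 0]
3. fire a1 -> [1 8 7 0 0]
4. fire a3 -> [1 10 6 1 0]
5. fire a1 -> [1 13 8 0 0]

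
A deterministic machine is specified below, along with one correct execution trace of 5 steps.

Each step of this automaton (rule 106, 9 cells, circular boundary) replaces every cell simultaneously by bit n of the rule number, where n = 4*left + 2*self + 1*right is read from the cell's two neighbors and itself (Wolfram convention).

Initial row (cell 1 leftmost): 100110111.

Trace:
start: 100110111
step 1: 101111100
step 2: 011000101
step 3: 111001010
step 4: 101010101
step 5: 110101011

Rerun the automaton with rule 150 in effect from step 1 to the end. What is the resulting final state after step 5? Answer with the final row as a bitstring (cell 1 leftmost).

010011001

(re-executing steps 1..5 under rule 150; state before step 1: 100110111)
step 1: 011000011
step 2: 000100100
step 3: 001111110
step 4: 010111101
step 5: 010011001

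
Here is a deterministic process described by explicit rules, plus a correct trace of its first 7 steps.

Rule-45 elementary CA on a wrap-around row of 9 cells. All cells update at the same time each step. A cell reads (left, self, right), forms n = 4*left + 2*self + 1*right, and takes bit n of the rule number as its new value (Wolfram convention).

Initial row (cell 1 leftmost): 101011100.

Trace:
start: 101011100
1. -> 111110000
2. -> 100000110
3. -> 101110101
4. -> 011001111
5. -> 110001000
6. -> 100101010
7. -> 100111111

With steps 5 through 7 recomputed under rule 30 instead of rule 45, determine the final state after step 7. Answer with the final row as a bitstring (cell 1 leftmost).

(re-executing steps 5..7 under rule 30; state before step 5: 011001111)
5. -> 010111000
6. -> 110100100
7. -> 100111111

100111111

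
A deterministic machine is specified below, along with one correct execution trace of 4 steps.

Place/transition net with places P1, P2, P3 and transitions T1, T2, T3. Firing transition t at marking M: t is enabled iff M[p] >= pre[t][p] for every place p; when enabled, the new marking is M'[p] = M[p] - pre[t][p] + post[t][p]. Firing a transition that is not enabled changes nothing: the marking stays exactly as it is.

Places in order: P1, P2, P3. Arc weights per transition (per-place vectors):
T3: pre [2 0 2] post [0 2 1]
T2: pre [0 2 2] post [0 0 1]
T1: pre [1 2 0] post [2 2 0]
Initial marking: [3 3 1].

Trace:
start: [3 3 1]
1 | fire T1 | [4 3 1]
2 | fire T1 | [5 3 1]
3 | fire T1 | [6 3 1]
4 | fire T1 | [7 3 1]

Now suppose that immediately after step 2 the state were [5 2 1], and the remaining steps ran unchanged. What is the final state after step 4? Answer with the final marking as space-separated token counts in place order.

7 2 1

state after step 2 := [5 2 1]
3 | fire T1 | [6 2 1]
4 | fire T1 | [7 2 1]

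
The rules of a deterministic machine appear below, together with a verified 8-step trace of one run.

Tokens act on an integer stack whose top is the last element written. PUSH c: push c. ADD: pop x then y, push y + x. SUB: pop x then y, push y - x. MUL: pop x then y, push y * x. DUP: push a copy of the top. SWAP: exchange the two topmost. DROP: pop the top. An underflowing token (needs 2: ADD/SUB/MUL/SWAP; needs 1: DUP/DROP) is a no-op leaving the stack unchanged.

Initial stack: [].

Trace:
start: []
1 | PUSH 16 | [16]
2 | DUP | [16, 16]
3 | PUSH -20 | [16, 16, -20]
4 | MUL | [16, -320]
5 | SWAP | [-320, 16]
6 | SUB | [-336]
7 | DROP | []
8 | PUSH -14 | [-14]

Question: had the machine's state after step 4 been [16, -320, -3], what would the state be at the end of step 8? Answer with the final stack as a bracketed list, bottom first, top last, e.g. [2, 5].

[16, -14]

state after step 4 := [16, -320, -3]
5 | SWAP | [16, -3, -320]
6 | SUB | [16, 317]
7 | DROP | [16]
8 | PUSH -14 | [16, -14]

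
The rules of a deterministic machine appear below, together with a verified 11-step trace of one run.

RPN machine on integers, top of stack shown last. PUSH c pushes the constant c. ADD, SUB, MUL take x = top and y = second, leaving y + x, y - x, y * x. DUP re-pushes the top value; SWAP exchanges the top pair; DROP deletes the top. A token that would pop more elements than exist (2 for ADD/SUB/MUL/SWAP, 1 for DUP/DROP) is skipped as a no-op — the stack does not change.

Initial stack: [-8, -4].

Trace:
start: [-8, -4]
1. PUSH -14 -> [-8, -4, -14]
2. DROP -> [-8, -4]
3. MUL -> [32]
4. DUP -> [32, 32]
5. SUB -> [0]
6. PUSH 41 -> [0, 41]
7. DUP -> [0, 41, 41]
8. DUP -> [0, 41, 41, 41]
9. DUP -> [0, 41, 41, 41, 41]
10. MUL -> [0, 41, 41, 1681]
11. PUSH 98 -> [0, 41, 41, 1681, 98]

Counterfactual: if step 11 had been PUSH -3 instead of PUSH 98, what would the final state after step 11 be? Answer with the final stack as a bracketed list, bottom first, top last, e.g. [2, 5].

[0, 41, 41, 1681, -3]

(re-executing from step 11 with the substitution; state before step 11: [0, 41, 41, 1681])
11. PUSH -3 -> [0, 41, 41, 1681, -3]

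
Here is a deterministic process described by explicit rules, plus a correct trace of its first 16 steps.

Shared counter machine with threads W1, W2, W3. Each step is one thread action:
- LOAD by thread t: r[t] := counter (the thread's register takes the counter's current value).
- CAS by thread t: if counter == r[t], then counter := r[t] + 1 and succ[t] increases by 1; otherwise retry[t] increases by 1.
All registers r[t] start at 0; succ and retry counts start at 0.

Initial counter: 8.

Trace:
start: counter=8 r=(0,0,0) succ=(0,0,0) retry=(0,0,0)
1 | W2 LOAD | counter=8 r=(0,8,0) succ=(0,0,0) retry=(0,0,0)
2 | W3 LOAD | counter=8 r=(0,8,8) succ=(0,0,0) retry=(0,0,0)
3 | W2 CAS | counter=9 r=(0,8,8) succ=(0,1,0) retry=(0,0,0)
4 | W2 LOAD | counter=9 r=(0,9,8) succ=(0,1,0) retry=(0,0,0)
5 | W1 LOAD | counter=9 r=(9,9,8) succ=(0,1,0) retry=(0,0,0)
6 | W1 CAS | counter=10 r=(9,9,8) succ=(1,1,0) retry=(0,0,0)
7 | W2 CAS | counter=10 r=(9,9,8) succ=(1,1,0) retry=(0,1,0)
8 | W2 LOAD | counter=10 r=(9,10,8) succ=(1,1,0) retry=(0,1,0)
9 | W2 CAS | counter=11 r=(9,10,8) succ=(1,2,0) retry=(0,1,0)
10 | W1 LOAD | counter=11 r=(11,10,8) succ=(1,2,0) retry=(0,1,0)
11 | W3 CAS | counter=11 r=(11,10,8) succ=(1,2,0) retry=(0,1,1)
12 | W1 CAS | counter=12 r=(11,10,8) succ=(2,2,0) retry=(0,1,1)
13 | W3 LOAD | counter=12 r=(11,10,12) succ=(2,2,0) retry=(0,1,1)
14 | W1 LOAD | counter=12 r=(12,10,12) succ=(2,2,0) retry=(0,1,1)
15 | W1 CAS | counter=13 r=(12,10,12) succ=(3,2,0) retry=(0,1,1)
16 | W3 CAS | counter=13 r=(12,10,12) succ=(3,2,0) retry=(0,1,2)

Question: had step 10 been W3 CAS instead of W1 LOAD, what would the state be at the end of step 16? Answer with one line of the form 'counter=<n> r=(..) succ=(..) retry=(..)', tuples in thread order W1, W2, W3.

(re-executing from step 10 with the substitution; state before step 10: counter=11 r=(9,10,8) succ=(1,2,0) retry=(0,1,0))
10 | W3 CAS | counter=11 r=(9,10,8) succ=(1,2,0) retry=(0,1,1)
11 | W3 CAS | counter=11 r=(9,10,8) succ=(1,2,0) retry=(0,1,2)
12 | W1 CAS | counter=11 r=(9,10,8) succ=(1,2,0) retry=(1,1,2)
13 | W3 LOAD | counter=11 r=(9,10,11) succ=(1,2,0) retry=(1,1,2)
14 | W1 LOAD | counter=11 r=(11,10,11) succ=(1,2,0) retry=(1,1,2)
15 | W1 CAS | counter=12 r=(11,10,11) succ=(2,2,0) retry=(1,1,2)
16 | W3 CAS | counter=12 r=(11,10,11) succ=(2,2,0) retry=(1,1,3)

counter=12 r=(11,10,11) succ=(2,2,0) retry=(1,1,3)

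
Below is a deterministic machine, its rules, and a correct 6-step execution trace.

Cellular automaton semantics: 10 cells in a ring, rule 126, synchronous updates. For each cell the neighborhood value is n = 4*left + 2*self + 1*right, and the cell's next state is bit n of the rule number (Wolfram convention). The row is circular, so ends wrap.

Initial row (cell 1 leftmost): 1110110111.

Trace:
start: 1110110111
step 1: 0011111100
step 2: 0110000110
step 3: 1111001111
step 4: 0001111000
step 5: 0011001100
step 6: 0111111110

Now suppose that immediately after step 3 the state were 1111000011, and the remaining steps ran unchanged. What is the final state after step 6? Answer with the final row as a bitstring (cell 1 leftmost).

1110000001

state after step 3 := 1111000011
step 4: 0001100110
step 5: 0011111111
step 6: 1110000001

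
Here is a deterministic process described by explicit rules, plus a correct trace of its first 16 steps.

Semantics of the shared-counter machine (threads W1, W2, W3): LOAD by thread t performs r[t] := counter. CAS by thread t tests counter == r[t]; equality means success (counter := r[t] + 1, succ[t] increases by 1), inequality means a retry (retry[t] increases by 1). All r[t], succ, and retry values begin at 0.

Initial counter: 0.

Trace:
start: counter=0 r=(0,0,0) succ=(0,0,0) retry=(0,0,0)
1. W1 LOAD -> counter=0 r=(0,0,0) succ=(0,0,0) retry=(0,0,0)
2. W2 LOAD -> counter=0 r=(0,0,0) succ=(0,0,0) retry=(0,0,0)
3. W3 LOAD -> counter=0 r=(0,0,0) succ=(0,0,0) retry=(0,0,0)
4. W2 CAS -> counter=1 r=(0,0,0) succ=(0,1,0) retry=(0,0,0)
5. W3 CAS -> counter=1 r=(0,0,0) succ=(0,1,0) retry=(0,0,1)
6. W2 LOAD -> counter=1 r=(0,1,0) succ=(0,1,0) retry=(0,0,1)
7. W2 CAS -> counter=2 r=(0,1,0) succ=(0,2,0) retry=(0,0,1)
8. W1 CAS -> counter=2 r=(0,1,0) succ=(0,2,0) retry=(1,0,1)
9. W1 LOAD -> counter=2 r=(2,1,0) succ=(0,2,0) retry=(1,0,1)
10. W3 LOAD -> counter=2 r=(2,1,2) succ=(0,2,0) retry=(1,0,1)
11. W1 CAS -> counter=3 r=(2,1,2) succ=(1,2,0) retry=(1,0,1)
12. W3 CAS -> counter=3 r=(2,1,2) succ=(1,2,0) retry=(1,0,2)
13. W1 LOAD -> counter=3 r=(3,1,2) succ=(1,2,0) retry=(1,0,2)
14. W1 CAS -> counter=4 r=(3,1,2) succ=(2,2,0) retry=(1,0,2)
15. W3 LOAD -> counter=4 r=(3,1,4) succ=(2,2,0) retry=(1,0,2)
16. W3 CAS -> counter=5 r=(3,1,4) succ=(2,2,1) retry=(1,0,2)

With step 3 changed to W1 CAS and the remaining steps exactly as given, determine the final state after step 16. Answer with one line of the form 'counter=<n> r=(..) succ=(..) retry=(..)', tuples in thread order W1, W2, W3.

(re-executing from step 3 with the substitution; state before step 3: counter=0 r=(0,0,0) succ=(0,0,0) retry=(0,0,0))
3. W1 CAS -> counter=1 r=(0,0,0) succ=(1,0,0) retry=(0,0,0)
4. W2 CAS -> counter=1 r=(0,0,0) succ=(1,0,0) retry=(0,1,0)
5. W3 CAS -> counter=1 r=(0,0,0) succ=(1,0,0) retry=(0,1,1)
6. W2 LOAD -> counter=1 r=(0,1,0) succ=(1,0,0) retry=(0,1,1)
7. W2 CAS -> counter=2 r=(0,1,0) succ=(1,1,0) retry=(0,1,1)
8. W1 CAS -> counter=2 r=(0,1,0) succ=(1,1,0) retry=(1,1,1)
9. W1 LOAD -> counter=2 r=(2,1,0) succ=(1,1,0) retry=(1,1,1)
10. W3 LOAD -> counter=2 r=(2,1,2) succ=(1,1,0) retry=(1,1,1)
11. W1 CAS -> counter=3 r=(2,1,2) succ=(2,1,0) retry=(1,1,1)
12. W3 CAS -> counter=3 r=(2,1,2) succ=(2,1,0) retry=(1,1,2)
13. W1 LOAD -> counter=3 r=(3,1,2) succ=(2,1,0) retry=(1,1,2)
14. W1 CAS -> counter=4 r=(3,1,2) succ=(3,1,0) retry=(1,1,2)
15. W3 LOAD -> counter=4 r=(3,1,4) succ=(3,1,0) retry=(1,1,2)
16. W3 CAS -> counter=5 r=(3,1,4) succ=(3,1,1) retry=(1,1,2)

counter=5 r=(3,1,4) succ=(3,1,1) retry=(1,1,2)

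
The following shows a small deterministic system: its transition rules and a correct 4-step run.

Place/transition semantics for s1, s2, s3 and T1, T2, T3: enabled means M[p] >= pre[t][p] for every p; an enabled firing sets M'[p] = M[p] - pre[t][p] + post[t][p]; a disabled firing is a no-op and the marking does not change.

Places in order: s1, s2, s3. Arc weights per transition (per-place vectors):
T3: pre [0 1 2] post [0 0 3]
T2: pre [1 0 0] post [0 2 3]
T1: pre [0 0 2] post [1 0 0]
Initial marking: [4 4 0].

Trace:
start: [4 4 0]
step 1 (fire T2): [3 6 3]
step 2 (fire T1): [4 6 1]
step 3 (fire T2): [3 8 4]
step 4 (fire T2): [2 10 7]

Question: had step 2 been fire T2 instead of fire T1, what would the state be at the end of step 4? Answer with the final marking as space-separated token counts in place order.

0 12 12

(re-executing from step 2 with the substitution; state before step 2: [3 6 3])
step 2 (fire T2): [2 8 6]
step 3 (fire T2): [1 10 9]
step 4 (fire T2): [0 12 12]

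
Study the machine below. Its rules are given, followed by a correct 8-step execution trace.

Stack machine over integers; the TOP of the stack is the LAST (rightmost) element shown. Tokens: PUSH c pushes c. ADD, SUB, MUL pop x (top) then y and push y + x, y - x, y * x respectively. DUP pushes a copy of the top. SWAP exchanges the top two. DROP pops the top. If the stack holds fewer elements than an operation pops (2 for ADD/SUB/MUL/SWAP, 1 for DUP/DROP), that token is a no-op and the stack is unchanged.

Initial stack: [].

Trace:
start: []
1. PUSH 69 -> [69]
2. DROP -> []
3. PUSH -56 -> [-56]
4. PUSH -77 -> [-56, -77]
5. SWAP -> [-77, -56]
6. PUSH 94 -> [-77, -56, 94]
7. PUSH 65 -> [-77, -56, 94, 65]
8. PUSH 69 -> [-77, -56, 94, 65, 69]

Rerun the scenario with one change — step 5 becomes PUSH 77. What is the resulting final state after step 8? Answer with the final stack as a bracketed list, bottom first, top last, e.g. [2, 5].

[-56, -77, 77, 94, 65, 69]

(re-executing from step 5 with the substitution; state before step 5: [-56, -77])
5. PUSH 77 -> [-56, -77, 77]
6. PUSH 94 -> [-56, -77, 77, 94]
7. PUSH 65 -> [-56, -77, 77, 94, 65]
8. PUSH 69 -> [-56, -77, 77, 94, 65, 69]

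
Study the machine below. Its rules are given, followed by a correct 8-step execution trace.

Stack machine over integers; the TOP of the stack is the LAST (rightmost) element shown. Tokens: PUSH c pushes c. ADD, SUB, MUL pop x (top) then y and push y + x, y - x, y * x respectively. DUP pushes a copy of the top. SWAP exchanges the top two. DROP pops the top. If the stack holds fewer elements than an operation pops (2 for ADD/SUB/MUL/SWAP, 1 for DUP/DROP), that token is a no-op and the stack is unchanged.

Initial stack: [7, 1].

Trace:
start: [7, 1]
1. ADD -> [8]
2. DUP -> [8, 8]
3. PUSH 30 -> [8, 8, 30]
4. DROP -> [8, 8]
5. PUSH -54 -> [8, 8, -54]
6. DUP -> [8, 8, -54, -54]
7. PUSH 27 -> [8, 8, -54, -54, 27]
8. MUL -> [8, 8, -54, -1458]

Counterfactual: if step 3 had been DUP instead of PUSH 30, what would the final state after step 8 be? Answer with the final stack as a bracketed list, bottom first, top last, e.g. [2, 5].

[8, 8, -54, -1458]

(re-executing from step 3 with the substitution; state before step 3: [8, 8])
3. DUP -> [8, 8, 8]
4. DROP -> [8, 8]
5. PUSH -54 -> [8, 8, -54]
6. DUP -> [8, 8, -54, -54]
7. PUSH 27 -> [8, 8, -54, -54, 27]
8. MUL -> [8, 8, -54, -1458]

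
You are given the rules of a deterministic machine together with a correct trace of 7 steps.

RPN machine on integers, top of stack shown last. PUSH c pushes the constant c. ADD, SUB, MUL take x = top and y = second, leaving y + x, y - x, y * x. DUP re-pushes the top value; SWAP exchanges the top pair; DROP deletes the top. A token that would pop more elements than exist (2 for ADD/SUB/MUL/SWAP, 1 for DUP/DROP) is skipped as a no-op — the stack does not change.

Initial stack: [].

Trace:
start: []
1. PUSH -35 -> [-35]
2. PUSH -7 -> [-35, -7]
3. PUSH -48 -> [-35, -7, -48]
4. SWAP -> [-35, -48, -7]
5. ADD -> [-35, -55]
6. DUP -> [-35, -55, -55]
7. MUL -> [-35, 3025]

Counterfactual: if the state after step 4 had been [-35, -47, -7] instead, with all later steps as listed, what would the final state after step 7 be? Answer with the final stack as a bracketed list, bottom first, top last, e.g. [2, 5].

[-35, 2916]

state after step 4 := [-35, -47, -7]
5. ADD -> [-35, -54]
6. DUP -> [-35, -54, -54]
7. MUL -> [-35, 2916]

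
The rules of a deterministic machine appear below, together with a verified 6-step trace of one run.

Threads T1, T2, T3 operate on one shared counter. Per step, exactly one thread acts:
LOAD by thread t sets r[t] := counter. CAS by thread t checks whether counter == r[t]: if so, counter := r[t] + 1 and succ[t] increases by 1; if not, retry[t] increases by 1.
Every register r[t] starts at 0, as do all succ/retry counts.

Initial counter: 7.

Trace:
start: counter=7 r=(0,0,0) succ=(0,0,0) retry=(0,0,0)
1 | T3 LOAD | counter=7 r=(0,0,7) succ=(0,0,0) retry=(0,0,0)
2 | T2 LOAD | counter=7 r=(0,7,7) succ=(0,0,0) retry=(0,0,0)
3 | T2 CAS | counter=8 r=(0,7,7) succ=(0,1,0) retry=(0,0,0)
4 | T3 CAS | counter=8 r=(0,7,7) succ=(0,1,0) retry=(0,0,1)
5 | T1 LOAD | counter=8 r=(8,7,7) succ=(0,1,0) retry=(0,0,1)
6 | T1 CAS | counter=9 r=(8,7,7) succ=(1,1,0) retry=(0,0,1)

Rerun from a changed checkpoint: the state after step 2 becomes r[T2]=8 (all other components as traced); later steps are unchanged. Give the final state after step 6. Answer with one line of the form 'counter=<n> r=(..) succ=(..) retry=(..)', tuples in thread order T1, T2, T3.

counter=9 r=(8,8,7) succ=(1,0,1) retry=(0,1,0)

state after step 2 := counter=7 r=(0,8,7) succ=(0,0,0) retry=(0,0,0)
3 | T2 CAS | counter=7 r=(0,8,7) succ=(0,0,0) retry=(0,1,0)
4 | T3 CAS | counter=8 r=(0,8,7) succ=(0,0,1) retry=(0,1,0)
5 | T1 LOAD | counter=8 r=(8,8,7) succ=(0,0,1) retry=(0,1,0)
6 | T1 CAS | counter=9 r=(8,8,7) succ=(1,0,1) retry=(0,1,0)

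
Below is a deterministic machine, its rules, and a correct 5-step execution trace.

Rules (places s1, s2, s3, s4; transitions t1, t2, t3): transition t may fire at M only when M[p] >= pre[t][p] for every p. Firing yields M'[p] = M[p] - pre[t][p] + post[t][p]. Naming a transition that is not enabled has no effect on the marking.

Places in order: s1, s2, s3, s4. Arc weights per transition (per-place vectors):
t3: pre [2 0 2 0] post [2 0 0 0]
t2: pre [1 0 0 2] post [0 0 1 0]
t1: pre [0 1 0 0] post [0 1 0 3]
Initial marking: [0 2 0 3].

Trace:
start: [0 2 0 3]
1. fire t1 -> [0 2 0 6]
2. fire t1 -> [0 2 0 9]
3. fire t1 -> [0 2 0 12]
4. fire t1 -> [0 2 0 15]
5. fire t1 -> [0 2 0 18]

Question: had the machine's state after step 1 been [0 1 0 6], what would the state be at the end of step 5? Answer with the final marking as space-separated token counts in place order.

0 1 0 18

state after step 1 := [0 1 0 6]
2. fire t1 -> [0 1 0 9]
3. fire t1 -> [0 1 0 12]
4. fire t1 -> [0 1 0 15]
5. fire t1 -> [0 1 0 18]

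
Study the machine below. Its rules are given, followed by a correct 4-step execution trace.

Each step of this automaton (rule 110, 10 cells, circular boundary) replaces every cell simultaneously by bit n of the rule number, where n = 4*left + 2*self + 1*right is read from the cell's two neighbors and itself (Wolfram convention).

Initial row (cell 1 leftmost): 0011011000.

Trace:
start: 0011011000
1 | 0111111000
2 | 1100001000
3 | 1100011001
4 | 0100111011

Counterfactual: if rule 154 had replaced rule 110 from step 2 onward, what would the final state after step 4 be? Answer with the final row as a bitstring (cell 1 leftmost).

1111010111

(re-executing steps 2..4 under rule 154; state before step 2: 0111111000)
2 | 1111110100
3 | 1111100011
4 | 1111010111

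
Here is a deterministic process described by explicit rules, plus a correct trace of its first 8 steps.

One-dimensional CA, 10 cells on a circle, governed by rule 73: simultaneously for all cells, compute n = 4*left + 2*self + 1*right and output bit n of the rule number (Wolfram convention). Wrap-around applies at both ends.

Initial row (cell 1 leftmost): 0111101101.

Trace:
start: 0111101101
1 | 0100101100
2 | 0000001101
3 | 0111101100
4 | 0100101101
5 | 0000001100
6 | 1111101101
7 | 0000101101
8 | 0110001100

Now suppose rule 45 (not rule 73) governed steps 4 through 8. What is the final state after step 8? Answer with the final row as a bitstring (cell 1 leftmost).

(re-executing steps 4..8 under rule 45; state before step 4: 0111101100)
4 | 0100011001
5 | 1101010001
6 | 0011110101
7 | 0010001111
8 | 0010101000

0010101000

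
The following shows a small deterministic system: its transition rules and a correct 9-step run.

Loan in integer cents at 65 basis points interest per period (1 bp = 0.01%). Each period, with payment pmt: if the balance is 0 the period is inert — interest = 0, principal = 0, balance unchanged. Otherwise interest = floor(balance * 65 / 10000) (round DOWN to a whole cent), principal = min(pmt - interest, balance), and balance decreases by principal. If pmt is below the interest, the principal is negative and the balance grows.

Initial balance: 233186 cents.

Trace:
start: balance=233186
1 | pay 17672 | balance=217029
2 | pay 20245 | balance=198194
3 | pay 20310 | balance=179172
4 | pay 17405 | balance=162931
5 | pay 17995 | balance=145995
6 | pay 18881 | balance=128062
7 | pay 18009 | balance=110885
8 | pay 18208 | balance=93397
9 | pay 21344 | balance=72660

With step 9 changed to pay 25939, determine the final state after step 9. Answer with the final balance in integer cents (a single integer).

(re-executing from step 9 with the substitution; state before step 9: balance=93397)
9 | pay 25939 | balance=68065

68065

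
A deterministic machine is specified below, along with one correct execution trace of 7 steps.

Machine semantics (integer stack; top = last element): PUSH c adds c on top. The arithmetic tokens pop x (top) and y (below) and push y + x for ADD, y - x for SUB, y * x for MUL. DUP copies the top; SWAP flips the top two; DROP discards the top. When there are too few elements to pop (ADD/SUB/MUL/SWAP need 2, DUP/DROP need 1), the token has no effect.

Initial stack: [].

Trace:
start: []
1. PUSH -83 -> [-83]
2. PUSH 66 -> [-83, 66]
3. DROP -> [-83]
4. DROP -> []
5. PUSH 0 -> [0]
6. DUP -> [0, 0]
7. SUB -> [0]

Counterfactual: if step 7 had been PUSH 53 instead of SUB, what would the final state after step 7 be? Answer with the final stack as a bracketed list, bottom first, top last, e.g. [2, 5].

(re-executing from step 7 with the substitution; state before step 7: [0, 0])
7. PUSH 53 -> [0, 0, 53]

[0, 0, 53]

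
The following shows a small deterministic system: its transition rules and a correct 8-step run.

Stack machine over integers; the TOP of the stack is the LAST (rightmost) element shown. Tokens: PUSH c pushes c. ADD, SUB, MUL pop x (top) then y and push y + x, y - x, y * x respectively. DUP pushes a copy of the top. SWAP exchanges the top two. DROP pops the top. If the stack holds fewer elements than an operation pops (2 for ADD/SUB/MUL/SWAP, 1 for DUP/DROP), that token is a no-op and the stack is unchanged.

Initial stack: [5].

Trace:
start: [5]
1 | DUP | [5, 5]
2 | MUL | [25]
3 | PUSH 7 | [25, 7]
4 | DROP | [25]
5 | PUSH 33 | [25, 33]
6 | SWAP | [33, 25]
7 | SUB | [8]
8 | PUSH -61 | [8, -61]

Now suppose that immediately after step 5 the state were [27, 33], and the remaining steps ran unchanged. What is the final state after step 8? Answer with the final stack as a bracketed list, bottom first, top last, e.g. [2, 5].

[6, -61]

state after step 5 := [27, 33]
6 | SWAP | [33, 27]
7 | SUB | [6]
8 | PUSH -61 | [6, -61]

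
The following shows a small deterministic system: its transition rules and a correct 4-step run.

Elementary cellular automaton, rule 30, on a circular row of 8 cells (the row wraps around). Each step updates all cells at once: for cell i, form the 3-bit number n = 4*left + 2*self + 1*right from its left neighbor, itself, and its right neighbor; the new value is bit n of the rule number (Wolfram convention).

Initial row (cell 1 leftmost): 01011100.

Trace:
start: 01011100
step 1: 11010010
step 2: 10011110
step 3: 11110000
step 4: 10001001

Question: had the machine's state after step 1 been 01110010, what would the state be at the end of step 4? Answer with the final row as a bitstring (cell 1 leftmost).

state after step 1 := 01110010
step 2: 11001111
step 3: 00111000
step 4: 01100100

01100100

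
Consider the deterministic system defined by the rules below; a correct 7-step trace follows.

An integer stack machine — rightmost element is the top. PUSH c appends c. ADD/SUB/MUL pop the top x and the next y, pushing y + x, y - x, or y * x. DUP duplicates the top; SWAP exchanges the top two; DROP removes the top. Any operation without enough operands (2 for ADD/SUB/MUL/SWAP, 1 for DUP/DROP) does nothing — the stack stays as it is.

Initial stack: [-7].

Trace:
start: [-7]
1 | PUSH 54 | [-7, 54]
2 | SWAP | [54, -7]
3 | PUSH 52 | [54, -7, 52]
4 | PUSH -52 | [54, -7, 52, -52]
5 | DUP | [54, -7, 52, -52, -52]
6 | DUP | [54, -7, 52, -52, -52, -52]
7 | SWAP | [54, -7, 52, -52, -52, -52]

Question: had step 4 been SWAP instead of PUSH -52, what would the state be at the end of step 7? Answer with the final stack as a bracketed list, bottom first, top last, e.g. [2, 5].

(re-executing from step 4 with the substitution; state before step 4: [54, -7, 52])
4 | SWAP | [54, 52, -7]
5 | DUP | [54, 52, -7, -7]
6 | DUP | [54, 52, -7, -7, -7]
7 | SWAP | [54, 52, -7, -7, -7]

[54, 52, -7, -7, -7]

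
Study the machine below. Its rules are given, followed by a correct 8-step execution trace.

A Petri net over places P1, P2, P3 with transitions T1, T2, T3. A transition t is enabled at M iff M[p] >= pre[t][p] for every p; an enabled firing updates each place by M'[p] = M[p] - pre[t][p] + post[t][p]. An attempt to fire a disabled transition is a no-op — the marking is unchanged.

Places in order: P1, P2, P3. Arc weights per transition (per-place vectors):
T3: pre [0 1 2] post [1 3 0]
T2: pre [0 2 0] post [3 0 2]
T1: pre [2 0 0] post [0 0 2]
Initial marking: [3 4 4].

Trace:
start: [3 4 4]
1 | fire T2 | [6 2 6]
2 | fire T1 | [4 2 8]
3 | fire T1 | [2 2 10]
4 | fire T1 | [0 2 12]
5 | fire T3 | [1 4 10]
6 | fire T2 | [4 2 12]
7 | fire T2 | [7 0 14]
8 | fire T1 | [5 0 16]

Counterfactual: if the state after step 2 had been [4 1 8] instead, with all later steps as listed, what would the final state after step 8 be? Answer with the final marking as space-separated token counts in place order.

2 1 14

state after step 2 := [4 1 8]
3 | fire T1 | [2 1 10]
4 | fire T1 | [0 1 12]
5 | fire T3 | [1 3 10]
6 | fire T2 | [4 1 12]
7 | fire T2 | [4 1 12]
8 | fire T1 | [2 1 14]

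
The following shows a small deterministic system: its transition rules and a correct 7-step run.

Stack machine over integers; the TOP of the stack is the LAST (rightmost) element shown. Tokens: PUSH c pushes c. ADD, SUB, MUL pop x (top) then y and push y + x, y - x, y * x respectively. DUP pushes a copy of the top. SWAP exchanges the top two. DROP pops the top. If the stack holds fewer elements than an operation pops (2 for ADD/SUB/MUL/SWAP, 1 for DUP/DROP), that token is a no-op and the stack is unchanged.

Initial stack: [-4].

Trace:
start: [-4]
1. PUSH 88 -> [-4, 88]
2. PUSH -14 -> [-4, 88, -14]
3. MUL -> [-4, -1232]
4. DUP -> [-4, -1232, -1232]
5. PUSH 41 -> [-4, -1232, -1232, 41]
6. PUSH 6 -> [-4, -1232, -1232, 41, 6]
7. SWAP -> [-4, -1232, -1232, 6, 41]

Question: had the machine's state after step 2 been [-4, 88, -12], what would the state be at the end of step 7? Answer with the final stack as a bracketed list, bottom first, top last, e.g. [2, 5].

state after step 2 := [-4, 88, -12]
3. MUL -> [-4, -1056]
4. DUP -> [-4, -1056, -1056]
5. PUSH 41 -> [-4, -1056, -1056, 41]
6. PUSH 6 -> [-4, -1056, -1056, 41, 6]
7. SWAP -> [-4, -1056, -1056, 6, 41]

[-4, -1056, -1056, 6, 41]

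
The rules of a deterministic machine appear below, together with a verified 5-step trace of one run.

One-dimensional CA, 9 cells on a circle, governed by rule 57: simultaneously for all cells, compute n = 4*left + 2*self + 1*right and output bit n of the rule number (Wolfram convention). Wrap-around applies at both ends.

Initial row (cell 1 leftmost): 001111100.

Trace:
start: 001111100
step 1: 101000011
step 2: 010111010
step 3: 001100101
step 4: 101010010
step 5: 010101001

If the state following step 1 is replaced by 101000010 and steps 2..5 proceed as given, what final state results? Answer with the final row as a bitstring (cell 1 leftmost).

010101001

state after step 1 := 101000010
step 2: 010111001
step 3: 101100100
step 4: 011010010
step 5: 010101001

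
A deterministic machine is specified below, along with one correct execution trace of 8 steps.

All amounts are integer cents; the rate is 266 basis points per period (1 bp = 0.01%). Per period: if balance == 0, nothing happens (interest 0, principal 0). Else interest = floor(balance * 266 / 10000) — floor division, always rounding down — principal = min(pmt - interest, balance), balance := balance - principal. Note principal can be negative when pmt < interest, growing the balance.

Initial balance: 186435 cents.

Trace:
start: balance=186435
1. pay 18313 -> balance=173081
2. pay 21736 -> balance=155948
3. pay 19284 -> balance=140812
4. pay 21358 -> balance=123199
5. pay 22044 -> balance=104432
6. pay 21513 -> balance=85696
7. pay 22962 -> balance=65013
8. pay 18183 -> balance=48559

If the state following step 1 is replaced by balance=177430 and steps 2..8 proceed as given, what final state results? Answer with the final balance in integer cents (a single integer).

53785

state after step 1 := balance=177430
2. pay 21736 -> balance=160413
3. pay 19284 -> balance=145395
4. pay 21358 -> balance=127904
5. pay 22044 -> balance=109262
6. pay 21513 -> balance=90655
7. pay 22962 -> balance=70104
8. pay 18183 -> balance=53785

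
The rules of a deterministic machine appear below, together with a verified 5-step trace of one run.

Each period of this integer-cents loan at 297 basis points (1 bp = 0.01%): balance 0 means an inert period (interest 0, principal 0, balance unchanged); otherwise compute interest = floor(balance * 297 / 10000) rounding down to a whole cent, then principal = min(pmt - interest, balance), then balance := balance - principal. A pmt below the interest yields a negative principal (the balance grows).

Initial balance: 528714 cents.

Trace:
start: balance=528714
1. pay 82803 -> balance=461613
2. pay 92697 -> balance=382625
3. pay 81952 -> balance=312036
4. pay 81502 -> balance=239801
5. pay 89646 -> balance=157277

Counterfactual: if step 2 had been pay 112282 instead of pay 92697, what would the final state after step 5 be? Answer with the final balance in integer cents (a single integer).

135895

(re-executing from step 2 with the substitution; state before step 2: balance=461613)
2. pay 112282 -> balance=363040
3. pay 81952 -> balance=291870
4. pay 81502 -> balance=219036
5. pay 89646 -> balance=135895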